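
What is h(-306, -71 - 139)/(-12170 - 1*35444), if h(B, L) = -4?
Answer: 2/23807 ≈ 8.4009e-5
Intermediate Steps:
h(-306, -71 - 139)/(-12170 - 1*35444) = -4/(-12170 - 1*35444) = -4/(-12170 - 35444) = -4/(-47614) = -4*(-1/47614) = 2/23807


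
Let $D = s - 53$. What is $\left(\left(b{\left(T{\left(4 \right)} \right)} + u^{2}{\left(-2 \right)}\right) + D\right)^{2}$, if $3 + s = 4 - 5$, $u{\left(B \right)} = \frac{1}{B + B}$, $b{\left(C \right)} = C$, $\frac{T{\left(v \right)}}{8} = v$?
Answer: $\frac{159201}{256} \approx 621.88$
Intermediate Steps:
$T{\left(v \right)} = 8 v$
$u{\left(B \right)} = \frac{1}{2 B}$
$s = -4$ ($s = -3 + \left(4 - 5\right) = -3 - 1 = -4$)
$D = -57$ ($D = -4 - 53 = -57$)
$\left(\left(b{\left(T{\left(4 \right)} \right)} + u^{2}{\left(-2 \right)}\right) + D\right)^{2} = \left(\left(8 \cdot 4 + \left(\frac{1}{2 \left(-2\right)}\right)^{2}\right) - 57\right)^{2} = \left(\left(32 + \left(\frac{1}{2} \left(- \frac{1}{2}\right)\right)^{2}\right) - 57\right)^{2} = \left(\left(32 + \left(- \frac{1}{4}\right)^{2}\right) - 57\right)^{2} = \left(\left(32 + \frac{1}{16}\right) - 57\right)^{2} = \left(\frac{513}{16} - 57\right)^{2} = \left(- \frac{399}{16}\right)^{2} = \frac{159201}{256}$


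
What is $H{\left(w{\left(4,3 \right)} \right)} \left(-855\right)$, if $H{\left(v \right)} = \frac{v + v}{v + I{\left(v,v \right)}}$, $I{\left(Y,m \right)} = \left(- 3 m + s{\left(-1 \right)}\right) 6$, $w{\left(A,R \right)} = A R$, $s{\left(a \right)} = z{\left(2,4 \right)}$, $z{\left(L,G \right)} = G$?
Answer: $114$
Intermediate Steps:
$s{\left(a \right)} = 4$
$I{\left(Y,m \right)} = 24 - 18 m$ ($I{\left(Y,m \right)} = \left(- 3 m + 4\right) 6 = \left(4 - 3 m\right) 6 = 24 - 18 m$)
$H{\left(v \right)} = \frac{2 v}{24 - 17 v}$ ($H{\left(v \right)} = \frac{v + v}{v - \left(-24 + 18 v\right)} = \frac{2 v}{24 - 17 v}$)
$H{\left(w{\left(4,3 \right)} \right)} \left(-855\right) = - \frac{2 \cdot 4 \cdot 3}{-24 + 17 \cdot 4 \cdot 3} \left(-855\right) = \left(-2\right) 12 \frac{1}{-24 + 17 \cdot 12} \left(-855\right) = \left(-2\right) 12 \frac{1}{-24 + 204} \left(-855\right) = \left(-2\right) 12 \cdot \frac{1}{180} \left(-855\right) = \left(- \frac{2}{15}\right) \left(-855\right) = 114$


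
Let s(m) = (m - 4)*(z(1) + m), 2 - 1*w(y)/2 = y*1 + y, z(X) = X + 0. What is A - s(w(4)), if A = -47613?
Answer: -47789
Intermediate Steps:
z(X) = X
w(y) = 4 - 4*y (w(y) = 4 - 2*(y*1 + y) = 4 - 2*(y + y) = 4 - 4*y)
s(m) = (1 + m)*(-4 + m) (s(m) = (m - 4)*(1 + m) = (-4 + m)*(1 + m) = (1 + m)*(-4 + m))
A - s(w(4)) = -47613 - (-4 + (4 - 4*4)**2 - 3*(4 - 4*4)) = -47613 - (-4 + (4 - 16)**2 - 3*(4 - 16)) = -47613 - (-4 + (-12)**2 - 3*(-12)) = -47613 - (-4 + 144 + 36) = -47613 - 1*176 = -47613 - 176 = -47789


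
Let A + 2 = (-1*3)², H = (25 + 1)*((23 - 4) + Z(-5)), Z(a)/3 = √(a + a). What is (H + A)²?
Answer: 190161 + 78156*I*√10 ≈ 1.9016e+5 + 2.4715e+5*I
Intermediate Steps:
Z(a) = 3*√2*√a (Z(a) = 3*√(a + a) = 3*√(2*a) = 3*(√2*√a) = 3*√2*√a)
H = 494 + 78*I*√10 (H = (25 + 1)*((23 - 4) + 3*√2*√(-5)) = 26*(19 + 3*√2*(I*√5)) = 26*(19 + 3*I*√10) = 494 + 78*I*√10 ≈ 494.0 + 246.66*I)
A = 7 (A = -2 + (-1*3)² = -2 + (-3)² = -2 + 9 = 7)
(H + A)² = ((494 + 78*I*√10) + 7)² = (501 + 78*I*√10)²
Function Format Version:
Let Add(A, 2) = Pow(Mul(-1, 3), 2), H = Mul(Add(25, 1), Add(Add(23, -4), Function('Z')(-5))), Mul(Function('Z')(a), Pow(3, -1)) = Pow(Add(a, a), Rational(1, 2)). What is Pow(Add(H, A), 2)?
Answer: Add(190161, Mul(78156, I, Pow(10, Rational(1, 2)))) ≈ Add(1.9016e+5, Mul(2.4715e+5, I))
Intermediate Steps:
Function('Z')(a) = Mul(3, Pow(2, Rational(1, 2)), Pow(a, Rational(1, 2))) (Function('Z')(a) = Mul(3, Pow(Add(a, a), Rational(1, 2))) = Mul(3, Pow(Mul(2, a), Rational(1, 2))) = Mul(3, Mul(Pow(2, Rational(1, 2)), Pow(a, Rational(1, 2)))) = Mul(3, Pow(2, Rational(1, 2)), Pow(a, Rational(1, 2))))
H = Add(494, Mul(78, I, Pow(10, Rational(1, 2)))) (H = Mul(Add(25, 1), Add(Add(23, -4), Mul(3, Pow(2, Rational(1, 2)), Pow(-5, Rational(1, 2))))) = Mul(26, Add(19, Mul(3, Pow(2, Rational(1, 2)), Mul(I, Pow(5, Rational(1, 2)))))) = Mul(26, Add(19, Mul(3, I, Pow(10, Rational(1, 2))))) = Add(494, Mul(78, I, Pow(10, Rational(1, 2)))) ≈ Add(494.00, Mul(246.66, I)))
A = 7 (A = Add(-2, Pow(Mul(-1, 3), 2)) = Add(-2, Pow(-3, 2)) = Add(-2, 9) = 7)
Pow(Add(H, A), 2) = Pow(Add(Add(494, Mul(78, I, Pow(10, Rational(1, 2)))), 7), 2) = Pow(Add(501, Mul(78, I, Pow(10, Rational(1, 2)))), 2)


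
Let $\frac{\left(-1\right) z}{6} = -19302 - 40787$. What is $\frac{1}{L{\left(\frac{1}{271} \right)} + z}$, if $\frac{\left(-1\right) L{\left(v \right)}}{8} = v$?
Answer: $\frac{271}{97704706} \approx 2.7737 \cdot 10^{-6}$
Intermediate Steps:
$L{\left(v \right)} = - 8 v$
$z = 360534$ ($z = - 6 \left(-19302 - 40787\right) = \left(-6\right) \left(-60089\right) = 360534$)
$\frac{1}{L{\left(\frac{1}{271} \right)} + z} = \frac{1}{- \frac{8}{271} + 360534} = \frac{1}{\frac{97704706}{271}} = \frac{271}{97704706}$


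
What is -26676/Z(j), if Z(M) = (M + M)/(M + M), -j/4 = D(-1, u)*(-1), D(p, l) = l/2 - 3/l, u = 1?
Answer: -26676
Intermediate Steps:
D(p, l) = l/2 - 3/l (D(p, l) = l*(½) - 3/l = l/2 - 3/l)
j = -10 (j = -4*((½)*1 - 3/1)*(-1) = -4*(½ - 3*1)*(-1) = -4*(½ - 3)*(-1) = -(-10)*(-1) = -4*5/2 = -10)
Z(M) = 1 (Z(M) = (2*M)/((2*M)) = (2*M)*(1/(2*M)) = 1)
-26676/Z(j) = -26676/1 = -26676*1 = -26676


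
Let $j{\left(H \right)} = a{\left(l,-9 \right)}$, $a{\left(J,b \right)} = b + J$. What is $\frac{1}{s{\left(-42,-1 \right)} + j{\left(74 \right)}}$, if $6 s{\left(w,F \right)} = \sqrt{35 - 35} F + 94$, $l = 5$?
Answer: $\frac{3}{35} \approx 0.085714$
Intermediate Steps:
$s{\left(w,F \right)} = \frac{47}{3}$ ($s{\left(w,F \right)} = \frac{\sqrt{35 - 35} F + 94}{6} = \frac{\sqrt{0} F + 94}{6} = \frac{0 F + 94}{6} = \frac{0 + 94}{6} = \frac{1}{6} \cdot 94 = \frac{47}{3}$)
$a{\left(J,b \right)} = J + b$
$j{\left(H \right)} = -4$ ($j{\left(H \right)} = 5 - 9 = -4$)
$\frac{1}{s{\left(-42,-1 \right)} + j{\left(74 \right)}} = \frac{1}{\frac{47}{3} - 4} = \frac{1}{\frac{35}{3}} = \frac{3}{35}$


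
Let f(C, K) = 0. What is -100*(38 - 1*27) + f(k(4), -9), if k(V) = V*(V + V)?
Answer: -1100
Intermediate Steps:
k(V) = 2*V**2 (k(V) = V*(2*V) = 2*V**2)
-100*(38 - 1*27) + f(k(4), -9) = -100*(38 - 1*27) + 0 = -100*(38 - 27) + 0 = -100*11 + 0 = -1100 + 0 = -1100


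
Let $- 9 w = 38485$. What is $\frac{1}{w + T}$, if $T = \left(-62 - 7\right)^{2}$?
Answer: $\frac{9}{4364} \approx 0.0020623$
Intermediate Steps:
$w = - \frac{38485}{9}$ ($w = \left(- \frac{1}{9}\right) 38485 = - \frac{38485}{9} \approx -4276.1$)
$T = 4761$ ($T = \left(-69\right)^{2} = 4761$)
$\frac{1}{w + T} = \frac{1}{- \frac{38485}{9} + 4761} = \frac{1}{\frac{4364}{9}} = \frac{9}{4364}$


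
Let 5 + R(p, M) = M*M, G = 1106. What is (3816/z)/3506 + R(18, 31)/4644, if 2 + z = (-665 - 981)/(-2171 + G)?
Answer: -539098798/246263193 ≈ -2.1891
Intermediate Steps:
z = -484/1065 (z = -2 + (-665 - 981)/(-2171 + 1106) = -2 - 1646/(-1065) = -2 - 1646*(-1/1065) = -2 + 1646/1065 = -484/1065 ≈ -0.45446)
R(p, M) = -5 + M**2 (R(p, M) = -5 + M*M = -5 + M**2)
(3816/z)/3506 + R(18, 31)/4644 = (3816/(-484/1065))/3506 + (-5 + 31**2)/4644 = (3816*(-1065/484))*(1/3506) + (-5 + 961)*(1/4644) = -1016010/121*1/3506 + 956*(1/4644) = -508005/212113 + 239/1161 = -539098798/246263193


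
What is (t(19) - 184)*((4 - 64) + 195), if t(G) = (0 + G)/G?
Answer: -24705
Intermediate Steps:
t(G) = 1 (t(G) = G/G = 1)
(t(19) - 184)*((4 - 64) + 195) = (1 - 184)*((4 - 64) + 195) = -183*(-60 + 195) = -183*135 = -24705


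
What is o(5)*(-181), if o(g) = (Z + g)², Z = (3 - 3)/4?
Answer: -4525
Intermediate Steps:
Z = 0 (Z = 0*(¼) = 0)
o(g) = g² (o(g) = (0 + g)² = g²)
o(5)*(-181) = 5²*(-181) = 25*(-181) = -4525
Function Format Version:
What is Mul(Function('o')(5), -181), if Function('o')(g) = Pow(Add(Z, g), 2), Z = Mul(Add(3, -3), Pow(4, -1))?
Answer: -4525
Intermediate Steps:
Z = 0 (Z = Mul(0, Rational(1, 4)) = 0)
Function('o')(g) = Pow(g, 2) (Function('o')(g) = Pow(Add(0, g), 2) = Pow(g, 2))
Mul(Function('o')(5), -181) = Mul(Pow(5, 2), -181) = Mul(25, -181) = -4525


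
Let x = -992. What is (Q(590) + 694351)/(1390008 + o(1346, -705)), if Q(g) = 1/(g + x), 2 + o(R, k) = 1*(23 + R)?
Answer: 279129101/559332750 ≈ 0.49904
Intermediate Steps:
o(R, k) = 21 + R (o(R, k) = -2 + 1*(23 + R) = -2 + (23 + R) = 21 + R)
Q(g) = 1/(-992 + g) (Q(g) = 1/(g - 992) = 1/(-992 + g))
(Q(590) + 694351)/(1390008 + o(1346, -705)) = (1/(-992 + 590) + 694351)/(1390008 + (21 + 1346)) = (1/(-402) + 694351)/(1390008 + 1367) = (-1/402 + 694351)/1391375 = (279129101/402)*(1/1391375) = 279129101/559332750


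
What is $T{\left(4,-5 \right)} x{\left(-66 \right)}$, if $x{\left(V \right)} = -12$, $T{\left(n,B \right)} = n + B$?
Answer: $12$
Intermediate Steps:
$T{\left(n,B \right)} = B + n$
$T{\left(4,-5 \right)} x{\left(-66 \right)} = \left(-5 + 4\right) \left(-12\right) = \left(-1\right) \left(-12\right) = 12$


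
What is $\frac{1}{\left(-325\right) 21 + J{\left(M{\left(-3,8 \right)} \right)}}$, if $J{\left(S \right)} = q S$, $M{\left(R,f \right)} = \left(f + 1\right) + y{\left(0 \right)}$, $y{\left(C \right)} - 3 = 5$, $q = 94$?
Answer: $- \frac{1}{5227} \approx -0.00019131$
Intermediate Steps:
$y{\left(C \right)} = 8$ ($y{\left(C \right)} = 3 + 5 = 8$)
$M{\left(R,f \right)} = 9 + f$ ($M{\left(R,f \right)} = \left(f + 1\right) + 8 = \left(1 + f\right) + 8 = 9 + f$)
$J{\left(S \right)} = 94 S$
$\frac{1}{\left(-325\right) 21 + J{\left(M{\left(-3,8 \right)} \right)}} = \frac{1}{\left(-325\right) 21 + 94 \left(9 + 8\right)} = \frac{1}{-6825 + 94 \cdot 17} = \frac{1}{-6825 + 1598} = \frac{1}{-5227} = - \frac{1}{5227}$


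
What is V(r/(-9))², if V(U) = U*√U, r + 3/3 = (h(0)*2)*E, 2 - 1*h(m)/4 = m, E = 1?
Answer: -125/27 ≈ -4.6296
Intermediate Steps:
h(m) = 8 - 4*m
r = 15 (r = -1 + ((8 - 4*0)*2)*1 = -1 + ((8 + 0)*2)*1 = -1 + (8*2)*1 = -1 + 16*1 = -1 + 16 = 15)
V(U) = U^(3/2)
V(r/(-9))² = ((15/(-9))^(3/2))² = ((15*(-⅑))^(3/2))² = ((-5/3)^(3/2))² = (-5*I*√15/9)² = -125/27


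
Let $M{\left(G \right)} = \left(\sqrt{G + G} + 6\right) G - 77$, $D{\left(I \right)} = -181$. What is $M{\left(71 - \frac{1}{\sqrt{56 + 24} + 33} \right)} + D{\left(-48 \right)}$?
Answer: $168 - \frac{6}{33 + 4 \sqrt{5}} + \sqrt{2} \left(71 - \frac{1}{33 + 4 \sqrt{5}}\right)^{\frac{3}{2}} \approx 1013.5$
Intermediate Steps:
$M{\left(G \right)} = -77 + G \left(6 + \sqrt{2} \sqrt{G}\right)$ ($M{\left(G \right)} = \left(\sqrt{2 G} + 6\right) G - 77 = \left(\sqrt{2} \sqrt{G} + 6\right) G - 77 = \left(6 + \sqrt{2} \sqrt{G}\right) G - 77 = G \left(6 + \sqrt{2} \sqrt{G}\right) - 77 = -77 + G \left(6 + \sqrt{2} \sqrt{G}\right)$)
$M{\left(71 - \frac{1}{\sqrt{56 + 24} + 33} \right)} + D{\left(-48 \right)} = \left(-77 + 6 \left(71 - \frac{1}{\sqrt{56 + 24} + 33}\right) + \sqrt{2} \left(71 - \frac{1}{\sqrt{56 + 24} + 33}\right)^{\frac{3}{2}}\right) - 181 = \left(-77 + 6 \left(71 - \frac{1}{\sqrt{80} + 33}\right) + \sqrt{2} \left(71 - \frac{1}{\sqrt{80} + 33}\right)^{\frac{3}{2}}\right) - 181 = \left(-77 + 6 \left(71 - \frac{1}{4 \sqrt{5} + 33}\right) + \sqrt{2} \left(71 - \frac{1}{4 \sqrt{5} + 33}\right)^{\frac{3}{2}}\right) - 181 = \left(-77 + 6 \left(71 - \frac{1}{33 + 4 \sqrt{5}}\right) + \sqrt{2} \left(71 - \frac{1}{33 + 4 \sqrt{5}}\right)^{\frac{3}{2}}\right) - 181 = \left(-77 + \left(426 - \frac{6}{33 + 4 \sqrt{5}}\right) + \sqrt{2} \left(71 - \frac{1}{33 + 4 \sqrt{5}}\right)^{\frac{3}{2}}\right) - 181 = \left(349 - \frac{6}{33 + 4 \sqrt{5}} + \sqrt{2} \left(71 - \frac{1}{33 + 4 \sqrt{5}}\right)^{\frac{3}{2}}\right) - 181 = 168 - \frac{6}{33 + 4 \sqrt{5}} + \sqrt{2} \left(71 - \frac{1}{33 + 4 \sqrt{5}}\right)^{\frac{3}{2}}$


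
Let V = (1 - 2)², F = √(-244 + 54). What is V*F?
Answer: I*√190 ≈ 13.784*I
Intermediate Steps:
F = I*√190 (F = √(-190) = I*√190 ≈ 13.784*I)
V = 1 (V = (-1)² = 1)
V*F = 1*(I*√190) = I*√190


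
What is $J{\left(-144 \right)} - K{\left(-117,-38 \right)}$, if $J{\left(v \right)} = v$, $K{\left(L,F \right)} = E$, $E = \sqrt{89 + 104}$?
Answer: $-144 - \sqrt{193} \approx -157.89$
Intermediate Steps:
$E = \sqrt{193} \approx 13.892$
$K{\left(L,F \right)} = \sqrt{193}$
$J{\left(-144 \right)} - K{\left(-117,-38 \right)} = -144 - \sqrt{193}$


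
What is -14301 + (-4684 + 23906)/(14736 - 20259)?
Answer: -11286235/789 ≈ -14304.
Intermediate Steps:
-14301 + (-4684 + 23906)/(14736 - 20259) = -14301 + 19222/(-5523) = -14301 + 19222*(-1/5523) = -14301 - 2746/789 = -11286235/789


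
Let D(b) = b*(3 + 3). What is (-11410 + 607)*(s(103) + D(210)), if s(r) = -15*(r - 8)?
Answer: 1782495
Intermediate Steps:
D(b) = 6*b (D(b) = b*6 = 6*b)
s(r) = 120 - 15*r (s(r) = -15*(-8 + r) = 120 - 15*r)
(-11410 + 607)*(s(103) + D(210)) = (-11410 + 607)*((120 - 15*103) + 6*210) = -10803*((120 - 1545) + 1260) = -10803*(-1425 + 1260) = -10803*(-165) = 1782495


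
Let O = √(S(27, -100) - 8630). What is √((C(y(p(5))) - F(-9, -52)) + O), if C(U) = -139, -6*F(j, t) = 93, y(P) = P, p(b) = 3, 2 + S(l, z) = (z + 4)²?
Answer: √(-494 + 8*√146)/2 ≈ 9.9666*I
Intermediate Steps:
S(l, z) = -2 + (4 + z)² (S(l, z) = -2 + (z + 4)² = -2 + (4 + z)²)
F(j, t) = -31/2 (F(j, t) = -⅙*93 = -31/2)
O = 2*√146 (O = √((-2 + (4 - 100)²) - 8630) = √((-2 + (-96)²) - 8630) = √((-2 + 9216) - 8630) = √(9214 - 8630) = √584 = 2*√146 ≈ 24.166)
√((C(y(p(5))) - F(-9, -52)) + O) = √((-139 - 1*(-31/2)) + 2*√146) = √((-139 + 31/2) + 2*√146) = √(-247/2 + 2*√146)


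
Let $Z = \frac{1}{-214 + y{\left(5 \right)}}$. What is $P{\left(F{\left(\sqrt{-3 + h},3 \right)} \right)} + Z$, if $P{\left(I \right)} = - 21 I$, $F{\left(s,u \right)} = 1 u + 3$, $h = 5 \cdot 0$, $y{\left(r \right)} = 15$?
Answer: $- \frac{25075}{199} \approx -126.01$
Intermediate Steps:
$h = 0$
$F{\left(s,u \right)} = 3 + u$ ($F{\left(s,u \right)} = u + 3 = 3 + u$)
$Z = - \frac{1}{199}$ ($Z = \frac{1}{-214 + 15} = \frac{1}{-199} = - \frac{1}{199} \approx -0.0050251$)
$P{\left(F{\left(\sqrt{-3 + h},3 \right)} \right)} + Z = - 21 \left(3 + 3\right) - \frac{1}{199} = \left(-21\right) 6 - \frac{1}{199} = -126 - \frac{1}{199} = - \frac{25075}{199}$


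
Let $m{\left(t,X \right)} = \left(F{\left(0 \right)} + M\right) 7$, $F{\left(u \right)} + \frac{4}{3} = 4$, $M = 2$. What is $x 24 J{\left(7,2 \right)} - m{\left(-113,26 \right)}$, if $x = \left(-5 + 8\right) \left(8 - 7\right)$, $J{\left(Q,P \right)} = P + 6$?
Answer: $\frac{1630}{3} \approx 543.33$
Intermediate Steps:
$F{\left(u \right)} = \frac{8}{3}$ ($F{\left(u \right)} = - \frac{4}{3} + 4 = \frac{8}{3}$)
$J{\left(Q,P \right)} = 6 + P$
$m{\left(t,X \right)} = \frac{98}{3}$ ($m{\left(t,X \right)} = \left(\frac{8}{3} + 2\right) 7 = \frac{14}{3} \cdot 7 = \frac{98}{3}$)
$x = 3$ ($x = 3 \cdot 1 = 3$)
$x 24 J{\left(7,2 \right)} - m{\left(-113,26 \right)} = 3 \cdot 24 \left(6 + 2\right) - \frac{98}{3} = 72 \cdot 8 - \frac{98}{3} = 576 - \frac{98}{3} = \frac{1630}{3}$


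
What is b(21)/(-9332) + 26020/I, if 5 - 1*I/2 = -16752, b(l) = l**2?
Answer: 114019483/156376324 ≈ 0.72914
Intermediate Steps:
I = 33514 (I = 10 - 2*(-16752) = 10 + 33504 = 33514)
b(21)/(-9332) + 26020/I = 21**2/(-9332) + 26020/33514 = 441*(-1/9332) + 26020*(1/33514) = -441/9332 + 13010/16757 = 114019483/156376324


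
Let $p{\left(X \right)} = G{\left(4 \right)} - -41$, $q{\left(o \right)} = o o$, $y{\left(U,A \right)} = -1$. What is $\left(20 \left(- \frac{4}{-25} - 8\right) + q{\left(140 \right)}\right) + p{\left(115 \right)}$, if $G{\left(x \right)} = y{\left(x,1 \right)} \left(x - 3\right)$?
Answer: $\frac{97416}{5} \approx 19483.0$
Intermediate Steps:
$q{\left(o \right)} = o^{2}$
$G{\left(x \right)} = 3 - x$ ($G{\left(x \right)} = - (x - 3) = - (-3 + x) = 3 - x$)
$p{\left(X \right)} = 40$ ($p{\left(X \right)} = \left(3 - 4\right) - -41 = \left(3 - 4\right) + 41 = -1 + 41 = 40$)
$\left(20 \left(- \frac{4}{-25} - 8\right) + q{\left(140 \right)}\right) + p{\left(115 \right)} = \left(20 \left(- \frac{4}{-25} - 8\right) + 140^{2}\right) + 40 = \left(20 \left(\left(-4\right) \left(- \frac{1}{25}\right) - 8\right) + 19600\right) + 40 = \left(20 \left(\frac{4}{25} - 8\right) + 19600\right) + 40 = \left(20 \left(- \frac{196}{25}\right) + 19600\right) + 40 = \left(- \frac{784}{5} + 19600\right) + 40 = \frac{97216}{5} + 40 = \frac{97416}{5}$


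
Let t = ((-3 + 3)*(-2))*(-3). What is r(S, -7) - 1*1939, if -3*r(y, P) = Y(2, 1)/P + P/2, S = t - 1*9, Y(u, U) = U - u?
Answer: -81391/42 ≈ -1937.9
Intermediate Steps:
t = 0 (t = (0*(-2))*(-3) = 0*(-3) = 0)
S = -9 (S = 0 - 1*9 = 0 - 9 = -9)
r(y, P) = -P/6 + 1/(3*P) (r(y, P) = -((1 - 1*2)/P + P/2)/3 = -((1 - 2)/P + P*(1/2))/3 = -(-1/P + P/2)/3 = -(P/2 - 1/P)/3 = -P/6 + 1/(3*P))
r(S, -7) - 1*1939 = (1/6)*(2 - 1*(-7)**2)/(-7) - 1*1939 = (1/6)*(-1/7)*(2 - 1*49) - 1939 = (1/6)*(-1/7)*(2 - 49) - 1939 = (1/6)*(-1/7)*(-47) - 1939 = 47/42 - 1939 = -81391/42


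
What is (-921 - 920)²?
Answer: 3389281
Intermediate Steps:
(-921 - 920)² = (-1841)² = 3389281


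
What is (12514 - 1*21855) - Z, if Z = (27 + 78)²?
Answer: -20366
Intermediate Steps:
Z = 11025 (Z = 105² = 11025)
(12514 - 1*21855) - Z = (12514 - 1*21855) - 1*11025 = (12514 - 21855) - 11025 = -9341 - 11025 = -20366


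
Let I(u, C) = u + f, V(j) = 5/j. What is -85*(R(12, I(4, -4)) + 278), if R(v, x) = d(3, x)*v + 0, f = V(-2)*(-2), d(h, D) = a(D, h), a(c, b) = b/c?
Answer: -23970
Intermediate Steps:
d(h, D) = h/D
f = 5 (f = (5/(-2))*(-2) = (5*(-1/2))*(-2) = -5/2*(-2) = 5)
I(u, C) = 5 + u (I(u, C) = u + 5 = 5 + u)
R(v, x) = 3*v/x (R(v, x) = (3/x)*v + 0 = 3*v/x + 0 = 3*v/x)
-85*(R(12, I(4, -4)) + 278) = -85*(3*12/(5 + 4) + 278) = -85*(3*12/9 + 278) = -85*(3*12*(1/9) + 278) = -85*(4 + 278) = -85*282 = -23970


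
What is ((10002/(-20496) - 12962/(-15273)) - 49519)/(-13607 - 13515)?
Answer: 2583514576691/1415024389296 ≈ 1.8258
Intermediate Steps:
((10002/(-20496) - 12962/(-15273)) - 49519)/(-13607 - 13515) = ((10002*(-1/20496) - 12962*(-1/15273)) - 49519)/(-27122) = ((-1667/3416 + 12962/15273) - 49519)*(-1/27122) = (18818101/52172568 - 49519)*(-1/27122) = -2583514576691/52172568*(-1/27122) = 2583514576691/1415024389296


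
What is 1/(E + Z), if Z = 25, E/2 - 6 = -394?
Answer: -1/751 ≈ -0.0013316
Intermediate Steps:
E = -776 (E = 12 + 2*(-394) = 12 - 788 = -776)
1/(E + Z) = 1/(-776 + 25) = 1/(-751) = -1/751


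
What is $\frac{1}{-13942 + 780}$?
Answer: $- \frac{1}{13162} \approx -7.5976 \cdot 10^{-5}$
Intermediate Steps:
$\frac{1}{-13942 + 780} = \frac{1}{-13162} = - \frac{1}{13162}$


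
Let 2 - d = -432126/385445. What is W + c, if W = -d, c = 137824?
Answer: 53122368664/385445 ≈ 1.3782e+5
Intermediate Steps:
d = 1203016/385445 (d = 2 - (-432126)/385445 = 2 - 1*(-432126/385445) = 2 + 432126/385445 = 1203016/385445 ≈ 3.1211)
W = -1203016/385445 (W = -1*1203016/385445 = -1203016/385445 ≈ -3.1211)
W + c = -1203016/385445 + 137824 = 53122368664/385445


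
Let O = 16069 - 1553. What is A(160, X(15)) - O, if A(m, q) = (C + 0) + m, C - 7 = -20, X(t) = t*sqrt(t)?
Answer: -14369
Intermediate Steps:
X(t) = t**(3/2)
O = 14516
C = -13 (C = 7 - 20 = -13)
A(m, q) = -13 + m (A(m, q) = (-13 + 0) + m = -13 + m)
A(160, X(15)) - O = (-13 + 160) - 1*14516 = 147 - 14516 = -14369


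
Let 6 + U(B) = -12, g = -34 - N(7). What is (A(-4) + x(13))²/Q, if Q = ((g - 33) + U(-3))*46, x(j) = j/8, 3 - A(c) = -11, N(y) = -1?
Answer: -15625/247296 ≈ -0.063183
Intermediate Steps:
g = -33 (g = -34 - 1*(-1) = -34 + 1 = -33)
A(c) = 14 (A(c) = 3 - 1*(-11) = 3 + 11 = 14)
U(B) = -18 (U(B) = -6 - 12 = -18)
x(j) = j/8 (x(j) = j*(⅛) = j/8)
Q = -3864 (Q = ((-33 - 33) - 18)*46 = (-66 - 18)*46 = -84*46 = -3864)
(A(-4) + x(13))²/Q = (14 + (⅛)*13)²/(-3864) = (14 + 13/8)²*(-1/3864) = (125/8)²*(-1/3864) = (15625/64)*(-1/3864) = -15625/247296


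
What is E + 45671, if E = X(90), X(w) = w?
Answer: 45761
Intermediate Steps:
E = 90
E + 45671 = 90 + 45671 = 45761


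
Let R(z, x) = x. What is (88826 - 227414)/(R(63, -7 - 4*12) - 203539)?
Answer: 69294/101797 ≈ 0.68071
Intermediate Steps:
(88826 - 227414)/(R(63, -7 - 4*12) - 203539) = (88826 - 227414)/((-7 - 4*12) - 203539) = -138588/((-7 - 48) - 203539) = -138588/(-55 - 203539) = -138588/(-203594) = -138588*(-1/203594) = 69294/101797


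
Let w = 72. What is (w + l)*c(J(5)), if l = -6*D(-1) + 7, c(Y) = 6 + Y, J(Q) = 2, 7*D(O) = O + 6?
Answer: 4184/7 ≈ 597.71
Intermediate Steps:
D(O) = 6/7 + O/7 (D(O) = (O + 6)/7 = (6 + O)/7 = 6/7 + O/7)
l = 19/7 (l = -6*(6/7 + (1/7)*(-1)) + 7 = -6*(6/7 - 1/7) + 7 = -6*5/7 + 7 = -30/7 + 7 = 19/7 ≈ 2.7143)
(w + l)*c(J(5)) = (72 + 19/7)*(6 + 2) = (523/7)*8 = 4184/7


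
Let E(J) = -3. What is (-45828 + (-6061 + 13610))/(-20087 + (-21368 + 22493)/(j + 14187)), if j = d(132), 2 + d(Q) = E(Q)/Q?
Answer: 23891416781/12537030593 ≈ 1.9057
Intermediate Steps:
d(Q) = -2 - 3/Q
j = -89/44 (j = -2 - 3/132 = -2 - 3*1/132 = -2 - 1/44 = -89/44 ≈ -2.0227)
(-45828 + (-6061 + 13610))/(-20087 + (-21368 + 22493)/(j + 14187)) = (-45828 + (-6061 + 13610))/(-20087 + (-21368 + 22493)/(-89/44 + 14187)) = (-45828 + 7549)/(-20087 + 1125/(624139/44)) = -38279/(-20087 + 1125*(44/624139)) = -38279/(-20087 + 49500/624139) = -38279/(-12537030593/624139) = -38279*(-624139/12537030593) = 23891416781/12537030593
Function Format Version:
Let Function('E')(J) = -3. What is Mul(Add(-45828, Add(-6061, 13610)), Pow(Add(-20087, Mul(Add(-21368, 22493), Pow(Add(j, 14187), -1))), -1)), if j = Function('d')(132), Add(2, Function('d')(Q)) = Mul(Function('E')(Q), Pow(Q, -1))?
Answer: Rational(23891416781, 12537030593) ≈ 1.9057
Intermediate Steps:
Function('d')(Q) = Add(-2, Mul(-3, Pow(Q, -1)))
j = Rational(-89, 44) (j = Add(-2, Mul(-3, Pow(132, -1))) = Add(-2, Mul(-3, Rational(1, 132))) = Add(-2, Rational(-1, 44)) = Rational(-89, 44) ≈ -2.0227)
Mul(Add(-45828, Add(-6061, 13610)), Pow(Add(-20087, Mul(Add(-21368, 22493), Pow(Add(j, 14187), -1))), -1)) = Mul(Add(-45828, Add(-6061, 13610)), Pow(Add(-20087, Mul(Add(-21368, 22493), Pow(Add(Rational(-89, 44), 14187), -1))), -1)) = Mul(Add(-45828, 7549), Pow(Add(-20087, Mul(1125, Pow(Rational(624139, 44), -1))), -1)) = Mul(-38279, Pow(Add(-20087, Mul(1125, Rational(44, 624139))), -1)) = Mul(-38279, Pow(Add(-20087, Rational(49500, 624139)), -1)) = Mul(-38279, Pow(Rational(-12537030593, 624139), -1)) = Mul(-38279, Rational(-624139, 12537030593)) = Rational(23891416781, 12537030593)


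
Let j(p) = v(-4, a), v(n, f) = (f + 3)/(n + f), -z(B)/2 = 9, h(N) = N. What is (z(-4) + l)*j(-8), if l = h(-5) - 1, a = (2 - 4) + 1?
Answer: 48/5 ≈ 9.6000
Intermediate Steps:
a = -1 (a = -2 + 1 = -1)
z(B) = -18 (z(B) = -2*9 = -18)
v(n, f) = (3 + f)/(f + n)
j(p) = -⅖ (j(p) = (3 - 1)/(-1 - 4) = 2/(-5) = -⅕*2 = -⅖)
l = -6 (l = -5 - 1 = -6)
(z(-4) + l)*j(-8) = (-18 - 6)*(-⅖) = -24*(-⅖) = 48/5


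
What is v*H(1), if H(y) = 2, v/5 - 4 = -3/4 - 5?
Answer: -35/2 ≈ -17.500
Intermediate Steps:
v = -35/4 (v = 20 + 5*(-3/4 - 5) = 20 + 5*(-23/4) = 20 - 115/4 = -35/4 ≈ -8.7500)
v*H(1) = -35/4*2 = -35/2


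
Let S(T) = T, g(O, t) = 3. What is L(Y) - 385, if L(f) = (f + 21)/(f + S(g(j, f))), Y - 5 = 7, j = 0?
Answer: -1914/5 ≈ -382.80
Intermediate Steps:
Y = 12 (Y = 5 + 7 = 12)
L(f) = (21 + f)/(3 + f) (L(f) = (f + 21)/(f + 3) = (21 + f)/(3 + f))
L(Y) - 385 = (21 + 12)/(3 + 12) - 385 = 33/15 - 385 = (1/15)*33 - 385 = 11/5 - 385 = -1914/5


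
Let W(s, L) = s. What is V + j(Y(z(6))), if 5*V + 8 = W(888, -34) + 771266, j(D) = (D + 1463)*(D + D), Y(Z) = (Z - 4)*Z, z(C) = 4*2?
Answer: 1250546/5 ≈ 2.5011e+5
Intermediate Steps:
z(C) = 8
Y(Z) = Z*(-4 + Z) (Y(Z) = (-4 + Z)*Z = Z*(-4 + Z))
j(D) = 2*D*(1463 + D) (j(D) = (1463 + D)*(2*D) = 2*D*(1463 + D))
V = 772146/5 (V = -8/5 + (888 + 771266)/5 = -8/5 + (⅕)*772154 = -8/5 + 772154/5 = 772146/5 ≈ 1.5443e+5)
V + j(Y(z(6))) = 772146/5 + 2*(8*(-4 + 8))*(1463 + 8*(-4 + 8)) = 772146/5 + 2*(8*4)*(1463 + 8*4) = 772146/5 + 2*32*(1463 + 32) = 772146/5 + 2*32*1495 = 772146/5 + 95680 = 1250546/5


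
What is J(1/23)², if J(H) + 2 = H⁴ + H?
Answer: 299771580196/78310985281 ≈ 3.8280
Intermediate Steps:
J(H) = -2 + H + H⁴ (J(H) = -2 + (H⁴ + H) = -2 + (H + H⁴) = -2 + H + H⁴)
J(1/23)² = (-2 + 1/23 + (1/23)⁴)² = (-2 + 1/23 + 1/279841)² = (-547514/279841)² = 299771580196/78310985281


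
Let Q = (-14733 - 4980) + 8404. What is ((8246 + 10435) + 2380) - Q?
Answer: 32370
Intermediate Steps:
Q = -11309 (Q = -19713 + 8404 = -11309)
((8246 + 10435) + 2380) - Q = ((8246 + 10435) + 2380) - 1*(-11309) = (18681 + 2380) + 11309 = 21061 + 11309 = 32370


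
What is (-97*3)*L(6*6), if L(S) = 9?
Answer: -2619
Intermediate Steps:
(-97*3)*L(6*6) = -97*3*9 = -291*9 = -2619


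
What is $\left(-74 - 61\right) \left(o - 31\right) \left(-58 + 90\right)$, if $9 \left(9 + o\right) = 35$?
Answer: $156000$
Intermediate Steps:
$o = - \frac{46}{9}$ ($o = -9 + \frac{1}{9} \cdot 35 = -9 + \frac{35}{9} = - \frac{46}{9} \approx -5.1111$)
$\left(-74 - 61\right) \left(o - 31\right) \left(-58 + 90\right) = \left(-74 - 61\right) \left(- \frac{46}{9} - 31\right) \left(-58 + 90\right) = \left(-135\right) \left(- \frac{325}{9}\right) 32 = 4875 \cdot 32 = 156000$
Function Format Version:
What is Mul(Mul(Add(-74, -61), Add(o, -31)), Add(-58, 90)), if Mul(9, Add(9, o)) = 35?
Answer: 156000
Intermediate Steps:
o = Rational(-46, 9) (o = Add(-9, Mul(Rational(1, 9), 35)) = Add(-9, Rational(35, 9)) = Rational(-46, 9) ≈ -5.1111)
Mul(Mul(Add(-74, -61), Add(o, -31)), Add(-58, 90)) = Mul(Mul(Add(-74, -61), Add(Rational(-46, 9), -31)), Add(-58, 90)) = Mul(Mul(-135, Rational(-325, 9)), 32) = Mul(4875, 32) = 156000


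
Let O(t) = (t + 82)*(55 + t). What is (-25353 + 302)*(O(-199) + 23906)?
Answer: -1020928454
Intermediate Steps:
O(t) = (55 + t)*(82 + t) (O(t) = (82 + t)*(55 + t) = (55 + t)*(82 + t))
(-25353 + 302)*(O(-199) + 23906) = (-25353 + 302)*((4510 + (-199)² + 137*(-199)) + 23906) = -25051*((4510 + 39601 - 27263) + 23906) = -25051*(16848 + 23906) = -25051*40754 = -1020928454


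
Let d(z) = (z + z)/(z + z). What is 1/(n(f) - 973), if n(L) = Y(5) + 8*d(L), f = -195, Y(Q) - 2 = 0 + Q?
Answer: -1/958 ≈ -0.0010438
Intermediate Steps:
Y(Q) = 2 + Q (Y(Q) = 2 + (0 + Q) = 2 + Q)
d(z) = 1 (d(z) = (2*z)/((2*z)) = (2*z)*(1/(2*z)) = 1)
n(L) = 15 (n(L) = (2 + 5) + 8*1 = 7 + 8 = 15)
1/(n(f) - 973) = 1/(15 - 973) = 1/(-958) = -1/958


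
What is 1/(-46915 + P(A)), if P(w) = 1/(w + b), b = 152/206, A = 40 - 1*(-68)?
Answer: -11200/525447897 ≈ -2.1315e-5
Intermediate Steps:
A = 108 (A = 40 + 68 = 108)
b = 76/103 (b = 152*(1/206) = 76/103 ≈ 0.73786)
P(w) = 1/(76/103 + w) (P(w) = 1/(w + 76/103) = 1/(76/103 + w))
1/(-46915 + P(A)) = 1/(-46915 + 103/(76 + 103*108)) = 1/(-46915 + 103/(76 + 11124)) = 1/(-46915 + 103/11200) = 1/(-525447897/11200) = -11200/525447897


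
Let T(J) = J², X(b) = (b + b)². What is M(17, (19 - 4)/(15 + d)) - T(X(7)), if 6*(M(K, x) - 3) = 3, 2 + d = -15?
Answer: -76825/2 ≈ -38413.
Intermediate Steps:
X(b) = 4*b² (X(b) = (2*b)² = 4*b²)
d = -17 (d = -2 - 15 = -17)
M(K, x) = 7/2 (M(K, x) = 3 + (⅙)*3 = 3 + ½ = 7/2)
M(17, (19 - 4)/(15 + d)) - T(X(7)) = 7/2 - (4*7²)² = 7/2 - (4*49)² = 7/2 - 1*196² = 7/2 - 1*38416 = 7/2 - 38416 = -76825/2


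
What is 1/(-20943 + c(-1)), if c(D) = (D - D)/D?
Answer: -1/20943 ≈ -4.7749e-5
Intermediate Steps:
c(D) = 0 (c(D) = 0/D = 0)
1/(-20943 + c(-1)) = 1/(-20943 + 0) = 1/(-20943) = -1/20943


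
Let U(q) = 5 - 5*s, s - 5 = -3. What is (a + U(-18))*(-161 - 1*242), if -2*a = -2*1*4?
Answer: 403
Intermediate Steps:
s = 2 (s = 5 - 3 = 2)
a = 4 (a = -(-2*1)*4/2 = -(-1)*4 = -1/2*(-8) = 4)
U(q) = -5 (U(q) = 5 - 5*2 = 5 - 10 = -5)
(a + U(-18))*(-161 - 1*242) = (4 - 5)*(-161 - 1*242) = -(-161 - 242) = -1*(-403) = 403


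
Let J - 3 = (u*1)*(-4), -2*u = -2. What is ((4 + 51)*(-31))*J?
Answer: 1705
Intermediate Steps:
u = 1 (u = -½*(-2) = 1)
J = -1 (J = 3 + (1*1)*(-4) = 3 + 1*(-4) = 3 - 4 = -1)
((4 + 51)*(-31))*J = ((4 + 51)*(-31))*(-1) = (55*(-31))*(-1) = -1705*(-1) = 1705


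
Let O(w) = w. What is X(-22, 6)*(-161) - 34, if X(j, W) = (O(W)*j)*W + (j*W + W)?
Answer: 147764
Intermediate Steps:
X(j, W) = W + W*j + j*W**2 (X(j, W) = (W*j)*W + (j*W + W) = j*W**2 + (W*j + W) = j*W**2 + (W + W*j) = W + W*j + j*W**2)
X(-22, 6)*(-161) - 34 = (6*(1 - 22 + 6*(-22)))*(-161) - 34 = (6*(1 - 22 - 132))*(-161) - 34 = (6*(-153))*(-161) - 34 = -918*(-161) - 34 = 147798 - 34 = 147764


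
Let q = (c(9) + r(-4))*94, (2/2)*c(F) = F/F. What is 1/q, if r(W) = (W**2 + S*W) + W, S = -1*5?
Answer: 1/3102 ≈ 0.00032237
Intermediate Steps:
c(F) = 1 (c(F) = F/F = 1)
S = -5
r(W) = W**2 - 4*W (r(W) = (W**2 - 5*W) + W = W**2 - 4*W)
q = 3102 (q = (1 - 4*(-4 - 4))*94 = (1 - 4*(-8))*94 = (1 + 32)*94 = 33*94 = 3102)
1/q = 1/3102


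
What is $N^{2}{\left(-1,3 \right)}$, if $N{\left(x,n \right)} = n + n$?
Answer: $36$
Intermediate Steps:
$N{\left(x,n \right)} = 2 n$
$N^{2}{\left(-1,3 \right)} = \left(2 \cdot 3\right)^{2} = 6^{2} = 36$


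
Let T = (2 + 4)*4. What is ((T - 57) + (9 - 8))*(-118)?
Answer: 3776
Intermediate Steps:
T = 24 (T = 6*4 = 24)
((T - 57) + (9 - 8))*(-118) = ((24 - 57) + (9 - 8))*(-118) = (-33 + 1)*(-118) = -32*(-118) = 3776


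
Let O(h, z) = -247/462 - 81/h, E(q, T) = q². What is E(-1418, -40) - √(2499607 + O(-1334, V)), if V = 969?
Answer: 2010724 - 4*√3708747741327090/154077 ≈ 2.0091e+6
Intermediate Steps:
O(h, z) = -247/462 - 81/h (O(h, z) = -247*1/462 - 81/h = -247/462 - 81/h)
E(-1418, -40) - √(2499607 + O(-1334, V)) = (-1418)² - √(2499607 + (-247/462 - 81/(-1334))) = 2010724 - √(2499607 + (-247/462 - 81*(-1/1334))) = 2010724 - √(2499607 + (-247/462 + 81/1334)) = 2010724 - √(2499607 - 73019/154077) = 2010724 - √(385131874720/154077) = 2010724 - 4*√3708747741327090/154077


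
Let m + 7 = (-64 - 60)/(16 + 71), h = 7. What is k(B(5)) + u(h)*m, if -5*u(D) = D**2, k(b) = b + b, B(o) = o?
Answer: 40267/435 ≈ 92.568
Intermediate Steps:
k(b) = 2*b
m = -733/87 (m = -7 + (-64 - 60)/(16 + 71) = -7 - 124/87 = -733/87 ≈ -8.4253)
u(D) = -D**2/5
k(B(5)) + u(h)*m = 2*5 - 1/5*7**2*(-733/87) = 10 - 1/5*49*(-733/87) = 10 - 49/5*(-733/87) = 10 + 35917/435 = 40267/435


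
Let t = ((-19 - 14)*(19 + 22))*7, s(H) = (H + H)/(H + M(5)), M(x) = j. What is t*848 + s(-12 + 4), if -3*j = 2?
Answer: -104408280/13 ≈ -8.0314e+6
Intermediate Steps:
j = -⅔ (j = -⅓*2 = -⅔ ≈ -0.66667)
M(x) = -⅔
s(H) = 2*H/(-⅔ + H) (s(H) = (H + H)/(H - ⅔) = (2*H)/(-⅔ + H) = 2*H/(-⅔ + H))
t = -9471 (t = -33*41*7 = -1353*7 = -9471)
t*848 + s(-12 + 4) = -9471*848 + 6*(-12 + 4)/(-2 + 3*(-12 + 4)) = -8031408 + 6*(-8)/(-2 + 3*(-8)) = -8031408 + 6*(-8)/(-2 - 24) = -8031408 + 6*(-8)/(-26) = -8031408 + 6*(-8)*(-1/26) = -8031408 + 24/13 = -104408280/13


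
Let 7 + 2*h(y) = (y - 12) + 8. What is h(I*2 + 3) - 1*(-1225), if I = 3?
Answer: 1224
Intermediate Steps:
h(y) = -11/2 + y/2 (h(y) = -7/2 + ((y - 12) + 8)/2 = -7/2 + ((-12 + y) + 8)/2 = -7/2 + (-4 + y)/2 = -7/2 + (-2 + y/2) = -11/2 + y/2)
h(I*2 + 3) - 1*(-1225) = (-11/2 + (3*2 + 3)/2) - 1*(-1225) = (-11/2 + (6 + 3)/2) + 1225 = (-11/2 + (1/2)*9) + 1225 = (-11/2 + 9/2) + 1225 = -1 + 1225 = 1224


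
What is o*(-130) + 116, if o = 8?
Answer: -924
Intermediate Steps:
o*(-130) + 116 = 8*(-130) + 116 = -1040 + 116 = -924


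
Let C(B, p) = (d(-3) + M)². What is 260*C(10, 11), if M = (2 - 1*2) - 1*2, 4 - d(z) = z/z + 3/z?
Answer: 1040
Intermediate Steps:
d(z) = 3 - 3/z (d(z) = 4 - (z/z + 3/z) = 4 - (1 + 3/z) = 4 + (-1 - 3/z) = 3 - 3/z)
M = -2 (M = (2 - 2) - 2 = 0 - 2 = -2)
C(B, p) = 4 (C(B, p) = ((3 - 3/(-3)) - 2)² = ((3 - 3*(-⅓)) - 2)² = ((3 + 1) - 2)² = (4 - 2)² = 2² = 4)
260*C(10, 11) = 260*4 = 1040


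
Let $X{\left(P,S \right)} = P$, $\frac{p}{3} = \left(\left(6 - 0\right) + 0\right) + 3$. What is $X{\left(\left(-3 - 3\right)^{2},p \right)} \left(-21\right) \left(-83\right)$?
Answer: $62748$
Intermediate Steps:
$p = 27$ ($p = 3 \left(\left(\left(6 - 0\right) + 0\right) + 3\right) = 3 \left(\left(\left(6 + 0\right) + 0\right) + 3\right) = 3 \left(\left(6 + 0\right) + 3\right) = 3 \left(6 + 3\right) = 3 \cdot 9 = 27$)
$X{\left(\left(-3 - 3\right)^{2},p \right)} \left(-21\right) \left(-83\right) = \left(-3 - 3\right)^{2} \left(-21\right) \left(-83\right) = \left(-6\right)^{2} \left(-21\right) \left(-83\right) = 36 \left(-21\right) \left(-83\right) = \left(-756\right) \left(-83\right) = 62748$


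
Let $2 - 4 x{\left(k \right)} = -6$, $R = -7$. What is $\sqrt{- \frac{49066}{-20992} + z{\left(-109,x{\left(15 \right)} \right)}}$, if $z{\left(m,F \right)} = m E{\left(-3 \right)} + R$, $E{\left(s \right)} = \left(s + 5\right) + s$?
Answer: $\frac{5 \sqrt{1796005}}{656} \approx 10.215$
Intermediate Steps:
$x{\left(k \right)} = 2$ ($x{\left(k \right)} = \frac{1}{2} - - \frac{3}{2} = \frac{1}{2} + \frac{3}{2} = 2$)
$E{\left(s \right)} = 5 + 2 s$ ($E{\left(s \right)} = \left(5 + s\right) + s = 5 + 2 s$)
$z{\left(m,F \right)} = -7 - m$ ($z{\left(m,F \right)} = m \left(5 + 2 \left(-3\right)\right) - 7 = m \left(5 - 6\right) - 7 = m \left(-1\right) - 7 = - m - 7 = -7 - m$)
$\sqrt{- \frac{49066}{-20992} + z{\left(-109,x{\left(15 \right)} \right)}} = \sqrt{- \frac{49066}{-20992} - -102} = \sqrt{\left(-49066\right) \left(- \frac{1}{20992}\right) + \left(-7 + 109\right)} = \sqrt{\frac{24533}{10496} + 102} = \sqrt{\frac{1095125}{10496}} = \frac{5 \sqrt{1796005}}{656}$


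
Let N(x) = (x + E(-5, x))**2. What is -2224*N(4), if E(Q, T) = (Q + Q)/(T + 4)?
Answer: -16819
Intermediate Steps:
E(Q, T) = 2*Q/(4 + T) (E(Q, T) = (2*Q)/(4 + T) = 2*Q/(4 + T))
N(x) = (x - 10/(4 + x))**2 (N(x) = (x + 2*(-5)/(4 + x))**2 = (x - 10/(4 + x))**2)
-2224*N(4) = -2224*(4 - 10/(4 + 4))**2 = -2224*(4 - 10/8)**2 = -2224*(4 - 10*1/8)**2 = -2224*(4 - 5/4)**2 = -2224*(11/4)**2 = -2224*121/16 = -16819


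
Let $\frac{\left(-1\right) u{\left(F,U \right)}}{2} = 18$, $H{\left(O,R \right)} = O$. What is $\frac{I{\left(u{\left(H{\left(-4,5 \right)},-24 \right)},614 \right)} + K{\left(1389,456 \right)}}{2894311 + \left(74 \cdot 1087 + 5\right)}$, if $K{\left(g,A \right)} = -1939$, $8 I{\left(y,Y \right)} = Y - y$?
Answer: $- \frac{7431}{11899016} \approx -0.00062451$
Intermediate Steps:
$u{\left(F,U \right)} = -36$ ($u{\left(F,U \right)} = \left(-2\right) 18 = -36$)
$I{\left(y,Y \right)} = - \frac{y}{8} + \frac{Y}{8}$ ($I{\left(y,Y \right)} = \frac{Y - y}{8} = - \frac{y}{8} + \frac{Y}{8}$)
$\frac{I{\left(u{\left(H{\left(-4,5 \right)},-24 \right)},614 \right)} + K{\left(1389,456 \right)}}{2894311 + \left(74 \cdot 1087 + 5\right)} = \frac{\left(\left(- \frac{1}{8}\right) \left(-36\right) + \frac{1}{8} \cdot 614\right) - 1939}{2894311 + \left(74 \cdot 1087 + 5\right)} = \frac{\left(\frac{9}{2} + \frac{307}{4}\right) - 1939}{2894311 + \left(80438 + 5\right)} = \frac{\frac{325}{4} - 1939}{2894311 + 80443} = - \frac{7431}{4 \cdot 2974754} = \left(- \frac{7431}{4}\right) \frac{1}{2974754} = - \frac{7431}{11899016}$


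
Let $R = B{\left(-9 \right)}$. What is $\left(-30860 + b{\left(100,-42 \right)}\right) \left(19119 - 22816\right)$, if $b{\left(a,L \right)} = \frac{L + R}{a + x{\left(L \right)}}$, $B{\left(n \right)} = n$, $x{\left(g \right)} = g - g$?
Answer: $\frac{11409130547}{100} \approx 1.1409 \cdot 10^{8}$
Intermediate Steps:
$x{\left(g \right)} = 0$
$R = -9$
$b{\left(a,L \right)} = \frac{-9 + L}{a}$ ($b{\left(a,L \right)} = \frac{L - 9}{a + 0} = \frac{-9 + L}{a}$)
$\left(-30860 + b{\left(100,-42 \right)}\right) \left(19119 - 22816\right) = \left(-30860 + \frac{-9 - 42}{100}\right) \left(19119 - 22816\right) = \left(-30860 + \frac{1}{100} \left(-51\right)\right) \left(-3697\right) = \left(-30860 - \frac{51}{100}\right) \left(-3697\right) = \left(- \frac{3086051}{100}\right) \left(-3697\right) = \frac{11409130547}{100}$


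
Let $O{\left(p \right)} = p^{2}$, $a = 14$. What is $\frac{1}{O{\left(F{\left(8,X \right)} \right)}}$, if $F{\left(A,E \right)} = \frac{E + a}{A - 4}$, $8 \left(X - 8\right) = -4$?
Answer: $\frac{64}{1849} \approx 0.034613$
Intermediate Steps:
$X = \frac{15}{2}$ ($X = 8 + \frac{1}{8} \left(-4\right) = 8 - \frac{1}{2} = \frac{15}{2} \approx 7.5$)
$F{\left(A,E \right)} = \frac{14 + E}{-4 + A}$ ($F{\left(A,E \right)} = \frac{E + 14}{A - 4} = \frac{14 + E}{-4 + A}$)
$\frac{1}{O{\left(F{\left(8,X \right)} \right)}} = \frac{1}{\left(\frac{14 + \frac{15}{2}}{-4 + 8}\right)^{2}} = \frac{1}{\left(\frac{1}{4} \cdot \frac{43}{2}\right)^{2}} = \frac{1}{\left(\frac{43}{8}\right)^{2}} = \frac{1}{\frac{1849}{64}} = \frac{64}{1849}$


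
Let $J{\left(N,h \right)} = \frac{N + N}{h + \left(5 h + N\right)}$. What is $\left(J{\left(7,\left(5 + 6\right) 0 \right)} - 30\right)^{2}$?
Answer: $784$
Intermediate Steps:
$J{\left(N,h \right)} = \frac{2 N}{N + 6 h}$ ($J{\left(N,h \right)} = \frac{2 N}{h + \left(N + 5 h\right)} = \frac{2 N}{N + 6 h}$)
$\left(J{\left(7,\left(5 + 6\right) 0 \right)} - 30\right)^{2} = \left(2 \cdot 7 \frac{1}{7 + 6 \left(5 + 6\right) 0} - 30\right)^{2} = \left(2 \cdot 7 \frac{1}{7 + 6 \cdot 11 \cdot 0} - 30\right)^{2} = \left(2 \cdot 7 \frac{1}{7 + 6 \cdot 0} - 30\right)^{2} = \left(2 \cdot 7 \frac{1}{7 + 0} - 30\right)^{2} = \left(2 \cdot 7 \cdot \frac{1}{7} - 30\right)^{2} = \left(2 - 30\right)^{2} = \left(-28\right)^{2} = 784$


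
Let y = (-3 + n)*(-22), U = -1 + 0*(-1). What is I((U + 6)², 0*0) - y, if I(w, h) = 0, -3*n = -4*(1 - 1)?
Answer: -66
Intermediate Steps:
U = -1 (U = -1 + 0 = -1)
n = 0 (n = -(-4)*(1 - 1)/3 = -(-4)*0/3 = -⅓*0 = 0)
y = 66 (y = (-3 + 0)*(-22) = -3*(-22) = 66)
I((U + 6)², 0*0) - y = 0 - 1*66 = 0 - 66 = -66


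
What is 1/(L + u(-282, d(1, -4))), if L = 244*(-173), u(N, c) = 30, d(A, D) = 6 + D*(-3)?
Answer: -1/42182 ≈ -2.3707e-5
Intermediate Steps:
d(A, D) = 6 - 3*D
L = -42212
1/(L + u(-282, d(1, -4))) = 1/(-42212 + 30) = 1/(-42182) = -1/42182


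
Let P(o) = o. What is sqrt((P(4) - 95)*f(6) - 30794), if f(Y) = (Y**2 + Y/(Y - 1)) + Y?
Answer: I*sqrt(868130)/5 ≈ 186.35*I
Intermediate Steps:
f(Y) = Y + Y**2 + Y/(-1 + Y) (f(Y) = (Y**2 + Y/(-1 + Y)) + Y = Y + Y**2 + Y/(-1 + Y))
sqrt((P(4) - 95)*f(6) - 30794) = sqrt((4 - 95)*(6**3/(-1 + 6)) - 30794) = sqrt(-19656/5 - 30794) = sqrt(-173626/5) = I*sqrt(868130)/5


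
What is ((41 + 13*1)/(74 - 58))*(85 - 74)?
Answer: 297/8 ≈ 37.125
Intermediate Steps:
((41 + 13*1)/(74 - 58))*(85 - 74) = ((41 + 13)/16)*11 = (54*(1/16))*11 = (27/8)*11 = 297/8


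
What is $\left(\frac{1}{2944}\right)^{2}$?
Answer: $\frac{1}{8667136} \approx 1.1538 \cdot 10^{-7}$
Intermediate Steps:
$\left(\frac{1}{2944}\right)^{2} = \frac{1}{8667136}$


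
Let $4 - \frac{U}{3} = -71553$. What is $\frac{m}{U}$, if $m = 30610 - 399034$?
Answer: $- \frac{122808}{71557} \approx -1.7162$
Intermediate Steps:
$U = 214671$ ($U = 12 - -214659 = 12 + 214659 = 214671$)
$m = -368424$
$\frac{m}{U} = - \frac{368424}{214671} = \left(-368424\right) \frac{1}{214671} = - \frac{122808}{71557}$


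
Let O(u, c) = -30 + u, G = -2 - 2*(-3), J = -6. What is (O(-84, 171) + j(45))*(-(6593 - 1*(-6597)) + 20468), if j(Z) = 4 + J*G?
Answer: -975252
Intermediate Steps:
G = 4 (G = -2 + 6 = 4)
j(Z) = -20 (j(Z) = 4 - 6*4 = 4 - 24 = -20)
(O(-84, 171) + j(45))*(-(6593 - 1*(-6597)) + 20468) = ((-30 - 84) - 20)*(-(6593 - 1*(-6597)) + 20468) = (-114 - 20)*(-(6593 + 6597) + 20468) = -134*(-1*13190 + 20468) = -134*(-13190 + 20468) = -134*7278 = -975252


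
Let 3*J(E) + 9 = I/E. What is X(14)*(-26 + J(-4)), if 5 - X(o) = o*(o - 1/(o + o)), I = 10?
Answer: 22733/4 ≈ 5683.3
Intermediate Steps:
J(E) = -3 + 10/(3*E) (J(E) = -3 + (10/E)/3 = -3 + 10/(3*E))
X(o) = 5 - o*(o - 1/(2*o)) (X(o) = 5 - o*(o - 1/(o + o)) = 5 - o*(o - 1/(2*o)))
X(14)*(-26 + J(-4)) = (11/2 - 1*14²)*(-26 + (-3 + (10/3)/(-4))) = (11/2 - 1*196)*(-26 + (-3 + (10/3)*(-¼))) = (11/2 - 196)*(-26 + (-3 - ⅚)) = -381*(-26 - 23/6)/2 = -381/2*(-179/6) = 22733/4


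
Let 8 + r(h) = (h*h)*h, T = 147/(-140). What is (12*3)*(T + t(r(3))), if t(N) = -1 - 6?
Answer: -1449/5 ≈ -289.80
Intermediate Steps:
T = -21/20 (T = 147*(-1/140) = -21/20 ≈ -1.0500)
r(h) = -8 + h**3 (r(h) = -8 + (h*h)*h = -8 + h**2*h = -8 + h**3)
t(N) = -7
(12*3)*(T + t(r(3))) = (12*3)*(-21/20 - 7) = 36*(-161/20) = -1449/5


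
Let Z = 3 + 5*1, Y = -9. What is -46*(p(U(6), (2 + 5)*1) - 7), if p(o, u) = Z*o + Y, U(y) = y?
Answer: -1472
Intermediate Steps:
Z = 8 (Z = 3 + 5 = 8)
p(o, u) = -9 + 8*o (p(o, u) = 8*o - 9 = -9 + 8*o)
-46*(p(U(6), (2 + 5)*1) - 7) = -46*((-9 + 8*6) - 7) = -46*((-9 + 48) - 7) = -46*(39 - 7) = -46*32 = -1472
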